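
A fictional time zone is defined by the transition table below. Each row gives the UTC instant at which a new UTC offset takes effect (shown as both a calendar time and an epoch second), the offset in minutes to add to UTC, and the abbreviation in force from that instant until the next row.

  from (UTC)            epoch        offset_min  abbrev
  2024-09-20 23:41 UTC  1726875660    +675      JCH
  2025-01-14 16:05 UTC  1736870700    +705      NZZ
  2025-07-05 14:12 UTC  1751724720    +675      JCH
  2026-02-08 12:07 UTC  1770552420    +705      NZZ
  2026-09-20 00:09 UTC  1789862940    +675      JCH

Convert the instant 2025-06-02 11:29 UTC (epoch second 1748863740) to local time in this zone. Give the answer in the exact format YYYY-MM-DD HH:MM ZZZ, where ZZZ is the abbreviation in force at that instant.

Query: 2025-06-02 11:29 UTC
Rule 2/5 (NZZ, +11:45): 2025-01-14 16:05 UTC ≤ query < 2025-07-05 14:12 UTC
11·60 + 29 + 705 = 1394 min
1394 = 0·1440 + 1394; 1394 = 23·60 + 14 → 23:14, same day
→ 2025-06-02 23:14 NZZ

2025-06-02 23:14 NZZ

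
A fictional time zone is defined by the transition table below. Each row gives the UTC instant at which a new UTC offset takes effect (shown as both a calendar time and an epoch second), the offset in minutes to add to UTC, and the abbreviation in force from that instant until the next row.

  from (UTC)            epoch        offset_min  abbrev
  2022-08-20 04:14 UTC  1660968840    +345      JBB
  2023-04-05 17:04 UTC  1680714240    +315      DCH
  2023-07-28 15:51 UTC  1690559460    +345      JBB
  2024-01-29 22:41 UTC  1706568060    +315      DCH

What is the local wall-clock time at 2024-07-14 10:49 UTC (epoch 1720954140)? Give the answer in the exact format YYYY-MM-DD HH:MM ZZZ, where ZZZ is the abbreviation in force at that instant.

Query: 2024-07-14 10:49 UTC
Rule 4/4 (DCH, +05:15): 2024-01-29 22:41 UTC ≤ query < +∞
10·60 + 49 + 315 = 964 min
964 = 0·1440 + 964; 964 = 16·60 + 4 → 16:04, same day
→ 2024-07-14 16:04 DCH

2024-07-14 16:04 DCH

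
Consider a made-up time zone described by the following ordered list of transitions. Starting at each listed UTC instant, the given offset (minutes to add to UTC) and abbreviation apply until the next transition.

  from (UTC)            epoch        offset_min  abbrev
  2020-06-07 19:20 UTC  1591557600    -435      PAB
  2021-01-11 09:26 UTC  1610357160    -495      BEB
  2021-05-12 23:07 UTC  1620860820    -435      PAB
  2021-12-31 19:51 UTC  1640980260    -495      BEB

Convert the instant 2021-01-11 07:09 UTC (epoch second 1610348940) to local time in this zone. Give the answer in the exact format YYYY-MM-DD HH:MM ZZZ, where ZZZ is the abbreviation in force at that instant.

Query: 2021-01-11 07:09 UTC
Rule 1/4 (PAB, -07:15): 2020-06-07 19:20 UTC ≤ query < 2021-01-11 09:26 UTC
7·60 + 9 - 435 = -6 min
-6 = -1·1440 + 1434; 1434 = 23·60 + 54 → 23:54, 2021-01-11 - 1 day = 2021-01-10
→ 2021-01-10 23:54 PAB

2021-01-10 23:54 PAB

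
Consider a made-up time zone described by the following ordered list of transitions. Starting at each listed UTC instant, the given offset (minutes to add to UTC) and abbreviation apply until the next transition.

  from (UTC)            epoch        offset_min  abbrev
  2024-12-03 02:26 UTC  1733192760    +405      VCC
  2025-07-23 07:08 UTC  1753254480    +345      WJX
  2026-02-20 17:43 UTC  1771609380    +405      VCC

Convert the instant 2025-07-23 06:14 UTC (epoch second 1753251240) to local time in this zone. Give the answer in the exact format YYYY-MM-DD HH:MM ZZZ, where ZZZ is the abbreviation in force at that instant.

Query: 2025-07-23 06:14 UTC
Rule 1/3 (VCC, +06:45): 2024-12-03 02:26 UTC ≤ query < 2025-07-23 07:08 UTC
6·60 + 14 + 405 = 779 min
779 = 0·1440 + 779; 779 = 12·60 + 59 → 12:59, same day
→ 2025-07-23 12:59 VCC

2025-07-23 12:59 VCC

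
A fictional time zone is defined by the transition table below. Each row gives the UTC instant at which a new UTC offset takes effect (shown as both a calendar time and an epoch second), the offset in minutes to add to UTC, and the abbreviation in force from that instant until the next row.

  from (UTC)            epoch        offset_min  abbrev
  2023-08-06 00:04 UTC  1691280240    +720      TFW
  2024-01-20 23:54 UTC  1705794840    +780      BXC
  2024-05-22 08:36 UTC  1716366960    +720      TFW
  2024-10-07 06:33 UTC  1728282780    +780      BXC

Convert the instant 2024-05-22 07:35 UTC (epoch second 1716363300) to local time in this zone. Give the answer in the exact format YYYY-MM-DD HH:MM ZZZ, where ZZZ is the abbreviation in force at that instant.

Query: 2024-05-22 07:35 UTC
Rule 2/4 (BXC, +13:00): 2024-01-20 23:54 UTC ≤ query < 2024-05-22 08:36 UTC
7·60 + 35 + 780 = 1235 min
1235 = 0·1440 + 1235; 1235 = 20·60 + 35 → 20:35, same day
→ 2024-05-22 20:35 BXC

2024-05-22 20:35 BXC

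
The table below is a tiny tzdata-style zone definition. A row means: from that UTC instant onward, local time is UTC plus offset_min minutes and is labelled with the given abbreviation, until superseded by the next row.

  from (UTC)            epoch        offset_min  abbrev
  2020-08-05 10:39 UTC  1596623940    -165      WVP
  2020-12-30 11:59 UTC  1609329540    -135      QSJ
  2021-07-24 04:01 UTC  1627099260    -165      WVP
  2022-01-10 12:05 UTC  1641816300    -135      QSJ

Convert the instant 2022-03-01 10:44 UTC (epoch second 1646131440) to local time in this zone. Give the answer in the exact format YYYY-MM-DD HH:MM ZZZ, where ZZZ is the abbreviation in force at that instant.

2022-03-01 08:29 QSJ

Query: 2022-03-01 10:44 UTC
Rule 4/4 (QSJ, -02:15): 2022-01-10 12:05 UTC ≤ query < +∞
10·60 + 44 - 135 = 509 min
509 = 0·1440 + 509; 509 = 8·60 + 29 → 08:29, same day
→ 2022-03-01 08:29 QSJ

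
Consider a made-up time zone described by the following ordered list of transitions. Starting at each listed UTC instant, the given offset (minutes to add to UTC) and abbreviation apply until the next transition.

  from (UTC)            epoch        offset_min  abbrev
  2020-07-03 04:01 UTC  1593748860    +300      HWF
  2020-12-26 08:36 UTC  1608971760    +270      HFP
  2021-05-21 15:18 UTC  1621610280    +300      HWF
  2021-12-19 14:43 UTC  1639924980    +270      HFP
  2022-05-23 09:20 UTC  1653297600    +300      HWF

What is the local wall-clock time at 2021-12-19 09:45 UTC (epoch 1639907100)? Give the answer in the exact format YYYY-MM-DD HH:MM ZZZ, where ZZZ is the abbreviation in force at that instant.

2021-12-19 14:45 HWF

Query: 2021-12-19 09:45 UTC
Rule 3/5 (HWF, +05:00): 2021-05-21 15:18 UTC ≤ query < 2021-12-19 14:43 UTC
9·60 + 45 + 300 = 885 min
885 = 0·1440 + 885; 885 = 14·60 + 45 → 14:45, same day
→ 2021-12-19 14:45 HWF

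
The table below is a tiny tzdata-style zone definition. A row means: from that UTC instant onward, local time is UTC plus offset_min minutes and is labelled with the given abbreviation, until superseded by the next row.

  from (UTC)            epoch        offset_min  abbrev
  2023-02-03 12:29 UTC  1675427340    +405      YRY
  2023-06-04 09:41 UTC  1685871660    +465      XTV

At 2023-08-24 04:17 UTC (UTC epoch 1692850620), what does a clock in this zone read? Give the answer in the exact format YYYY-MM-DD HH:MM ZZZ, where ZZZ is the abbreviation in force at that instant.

2023-08-24 12:02 XTV

Query: 2023-08-24 04:17 UTC
Rule 2/2 (XTV, +07:45): 2023-06-04 09:41 UTC ≤ query < +∞
4·60 + 17 + 465 = 722 min
722 = 0·1440 + 722; 722 = 12·60 + 2 → 12:02, same day
→ 2023-08-24 12:02 XTV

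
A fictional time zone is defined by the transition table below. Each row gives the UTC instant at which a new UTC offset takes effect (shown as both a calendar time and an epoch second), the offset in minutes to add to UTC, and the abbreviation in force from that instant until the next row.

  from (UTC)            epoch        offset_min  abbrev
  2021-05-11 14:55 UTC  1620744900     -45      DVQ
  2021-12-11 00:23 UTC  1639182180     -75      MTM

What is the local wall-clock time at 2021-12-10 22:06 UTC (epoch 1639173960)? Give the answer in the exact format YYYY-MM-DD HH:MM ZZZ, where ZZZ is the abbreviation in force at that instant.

Query: 2021-12-10 22:06 UTC
Rule 1/2 (DVQ, -00:45): 2021-05-11 14:55 UTC ≤ query < 2021-12-11 00:23 UTC
22·60 + 6 - 45 = 1281 min
1281 = 0·1440 + 1281; 1281 = 21·60 + 21 → 21:21, same day
→ 2021-12-10 21:21 DVQ

2021-12-10 21:21 DVQ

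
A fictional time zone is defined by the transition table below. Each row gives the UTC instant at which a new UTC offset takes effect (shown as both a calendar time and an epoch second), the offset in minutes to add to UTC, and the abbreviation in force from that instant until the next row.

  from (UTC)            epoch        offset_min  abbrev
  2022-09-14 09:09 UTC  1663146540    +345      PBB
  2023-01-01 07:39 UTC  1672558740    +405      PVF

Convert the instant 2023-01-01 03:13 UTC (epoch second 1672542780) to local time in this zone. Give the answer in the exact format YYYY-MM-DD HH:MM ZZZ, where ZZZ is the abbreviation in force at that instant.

2023-01-01 08:58 PBB

Query: 2023-01-01 03:13 UTC
Rule 1/2 (PBB, +05:45): 2022-09-14 09:09 UTC ≤ query < 2023-01-01 07:39 UTC
3·60 + 13 + 345 = 538 min
538 = 0·1440 + 538; 538 = 8·60 + 58 → 08:58, same day
→ 2023-01-01 08:58 PBB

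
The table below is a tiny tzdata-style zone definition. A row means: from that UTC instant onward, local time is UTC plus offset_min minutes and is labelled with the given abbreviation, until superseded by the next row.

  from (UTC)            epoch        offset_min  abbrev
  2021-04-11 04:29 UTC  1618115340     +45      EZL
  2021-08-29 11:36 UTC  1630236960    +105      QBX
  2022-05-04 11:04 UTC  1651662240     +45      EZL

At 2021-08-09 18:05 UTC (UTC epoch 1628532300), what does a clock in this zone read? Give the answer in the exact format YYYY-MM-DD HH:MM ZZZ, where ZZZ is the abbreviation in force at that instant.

Query: 2021-08-09 18:05 UTC
Rule 1/3 (EZL, +00:45): 2021-04-11 04:29 UTC ≤ query < 2021-08-29 11:36 UTC
18·60 + 5 + 45 = 1130 min
1130 = 0·1440 + 1130; 1130 = 18·60 + 50 → 18:50, same day
→ 2021-08-09 18:50 EZL

2021-08-09 18:50 EZL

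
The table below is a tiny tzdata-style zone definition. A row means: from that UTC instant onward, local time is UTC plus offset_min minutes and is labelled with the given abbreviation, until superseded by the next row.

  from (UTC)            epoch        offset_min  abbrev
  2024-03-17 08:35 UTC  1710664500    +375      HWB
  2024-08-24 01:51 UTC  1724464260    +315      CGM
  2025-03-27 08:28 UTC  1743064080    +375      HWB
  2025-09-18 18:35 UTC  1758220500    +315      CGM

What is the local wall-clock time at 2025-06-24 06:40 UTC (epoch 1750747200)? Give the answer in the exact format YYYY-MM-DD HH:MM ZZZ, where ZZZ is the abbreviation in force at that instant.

Query: 2025-06-24 06:40 UTC
Rule 3/4 (HWB, +06:15): 2025-03-27 08:28 UTC ≤ query < 2025-09-18 18:35 UTC
6·60 + 40 + 375 = 775 min
775 = 0·1440 + 775; 775 = 12·60 + 55 → 12:55, same day
→ 2025-06-24 12:55 HWB

2025-06-24 12:55 HWB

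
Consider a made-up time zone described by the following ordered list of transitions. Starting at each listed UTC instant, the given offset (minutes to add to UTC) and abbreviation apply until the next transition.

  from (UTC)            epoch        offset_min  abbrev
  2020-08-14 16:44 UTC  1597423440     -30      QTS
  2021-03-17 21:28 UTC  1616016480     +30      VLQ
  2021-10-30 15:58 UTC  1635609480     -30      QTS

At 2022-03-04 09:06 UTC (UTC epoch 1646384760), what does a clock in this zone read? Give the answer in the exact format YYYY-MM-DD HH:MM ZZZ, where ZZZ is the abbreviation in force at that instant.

Query: 2022-03-04 09:06 UTC
Rule 3/3 (QTS, -00:30): 2021-10-30 15:58 UTC ≤ query < +∞
9·60 + 6 - 30 = 516 min
516 = 0·1440 + 516; 516 = 8·60 + 36 → 08:36, same day
→ 2022-03-04 08:36 QTS

2022-03-04 08:36 QTS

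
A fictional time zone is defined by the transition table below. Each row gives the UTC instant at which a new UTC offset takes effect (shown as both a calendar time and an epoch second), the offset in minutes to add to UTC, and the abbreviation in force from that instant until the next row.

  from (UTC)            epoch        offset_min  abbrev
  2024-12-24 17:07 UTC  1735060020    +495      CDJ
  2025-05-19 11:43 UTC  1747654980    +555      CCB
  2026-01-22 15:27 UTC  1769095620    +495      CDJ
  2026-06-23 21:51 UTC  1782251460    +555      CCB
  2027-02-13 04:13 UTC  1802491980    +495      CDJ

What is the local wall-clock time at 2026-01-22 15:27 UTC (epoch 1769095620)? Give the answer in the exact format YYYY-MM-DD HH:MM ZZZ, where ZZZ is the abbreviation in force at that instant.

2026-01-22 23:42 CDJ

Query: 2026-01-22 15:27 UTC
Rule 3/5 (CDJ, +08:15): 2026-01-22 15:27 UTC ≤ query < 2026-06-23 21:51 UTC
15·60 + 27 + 495 = 1422 min
1422 = 0·1440 + 1422; 1422 = 23·60 + 42 → 23:42, same day
→ 2026-01-22 23:42 CDJ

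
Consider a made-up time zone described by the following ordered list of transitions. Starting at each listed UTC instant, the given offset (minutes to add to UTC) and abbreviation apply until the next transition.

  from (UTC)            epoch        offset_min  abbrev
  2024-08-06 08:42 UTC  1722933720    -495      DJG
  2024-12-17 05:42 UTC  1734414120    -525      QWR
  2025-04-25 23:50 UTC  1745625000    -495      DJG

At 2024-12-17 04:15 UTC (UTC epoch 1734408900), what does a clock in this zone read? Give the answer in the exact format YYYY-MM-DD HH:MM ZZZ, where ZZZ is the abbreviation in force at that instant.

Query: 2024-12-17 04:15 UTC
Rule 1/3 (DJG, -08:15): 2024-08-06 08:42 UTC ≤ query < 2024-12-17 05:42 UTC
4·60 + 15 - 495 = -240 min
-240 = -1·1440 + 1200; 1200 = 20·60 + 0 → 20:00, 2024-12-17 - 1 day = 2024-12-16
→ 2024-12-16 20:00 DJG

2024-12-16 20:00 DJG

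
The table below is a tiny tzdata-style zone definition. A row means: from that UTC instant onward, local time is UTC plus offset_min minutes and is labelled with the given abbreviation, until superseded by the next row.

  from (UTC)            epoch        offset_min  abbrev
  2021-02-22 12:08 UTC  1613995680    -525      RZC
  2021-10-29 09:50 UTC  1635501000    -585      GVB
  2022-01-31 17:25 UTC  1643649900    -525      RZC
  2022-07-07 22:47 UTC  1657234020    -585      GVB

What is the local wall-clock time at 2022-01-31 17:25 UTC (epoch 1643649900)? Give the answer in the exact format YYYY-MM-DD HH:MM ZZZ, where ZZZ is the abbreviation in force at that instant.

Query: 2022-01-31 17:25 UTC
Rule 3/4 (RZC, -08:45): 2022-01-31 17:25 UTC ≤ query < 2022-07-07 22:47 UTC
17·60 + 25 - 525 = 520 min
520 = 0·1440 + 520; 520 = 8·60 + 40 → 08:40, same day
→ 2022-01-31 08:40 RZC

2022-01-31 08:40 RZC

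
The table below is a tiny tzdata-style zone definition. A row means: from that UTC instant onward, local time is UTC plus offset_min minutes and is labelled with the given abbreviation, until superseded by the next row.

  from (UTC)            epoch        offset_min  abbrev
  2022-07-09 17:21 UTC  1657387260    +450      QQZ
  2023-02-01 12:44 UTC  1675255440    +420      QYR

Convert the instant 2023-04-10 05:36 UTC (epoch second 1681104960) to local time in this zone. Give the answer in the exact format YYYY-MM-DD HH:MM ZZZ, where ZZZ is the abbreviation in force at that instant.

Query: 2023-04-10 05:36 UTC
Rule 2/2 (QYR, +07:00): 2023-02-01 12:44 UTC ≤ query < +∞
5·60 + 36 + 420 = 756 min
756 = 0·1440 + 756; 756 = 12·60 + 36 → 12:36, same day
→ 2023-04-10 12:36 QYR

2023-04-10 12:36 QYR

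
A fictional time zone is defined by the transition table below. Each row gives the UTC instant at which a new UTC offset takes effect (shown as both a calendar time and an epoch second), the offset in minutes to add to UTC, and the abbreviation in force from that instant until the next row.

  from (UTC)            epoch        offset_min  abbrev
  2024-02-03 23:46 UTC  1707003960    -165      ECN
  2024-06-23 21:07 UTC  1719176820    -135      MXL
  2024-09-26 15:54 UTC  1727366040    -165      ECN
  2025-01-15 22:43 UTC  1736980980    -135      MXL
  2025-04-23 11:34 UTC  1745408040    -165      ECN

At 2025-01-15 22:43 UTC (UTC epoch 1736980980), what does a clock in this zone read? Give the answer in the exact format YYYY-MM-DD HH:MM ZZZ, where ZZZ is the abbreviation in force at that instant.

2025-01-15 20:28 MXL

Query: 2025-01-15 22:43 UTC
Rule 4/5 (MXL, -02:15): 2025-01-15 22:43 UTC ≤ query < 2025-04-23 11:34 UTC
22·60 + 43 - 135 = 1228 min
1228 = 0·1440 + 1228; 1228 = 20·60 + 28 → 20:28, same day
→ 2025-01-15 20:28 MXL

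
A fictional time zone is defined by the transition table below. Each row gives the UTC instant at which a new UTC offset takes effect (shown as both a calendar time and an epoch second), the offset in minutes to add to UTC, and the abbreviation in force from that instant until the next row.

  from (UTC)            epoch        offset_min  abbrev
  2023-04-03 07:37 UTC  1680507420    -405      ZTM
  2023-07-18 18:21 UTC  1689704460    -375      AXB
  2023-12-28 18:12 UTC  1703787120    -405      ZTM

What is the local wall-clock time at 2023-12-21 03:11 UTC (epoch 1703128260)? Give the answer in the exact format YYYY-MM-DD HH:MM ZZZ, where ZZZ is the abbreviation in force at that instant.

Query: 2023-12-21 03:11 UTC
Rule 2/3 (AXB, -06:15): 2023-07-18 18:21 UTC ≤ query < 2023-12-28 18:12 UTC
3·60 + 11 - 375 = -184 min
-184 = -1·1440 + 1256; 1256 = 20·60 + 56 → 20:56, 2023-12-21 - 1 day = 2023-12-20
→ 2023-12-20 20:56 AXB

2023-12-20 20:56 AXB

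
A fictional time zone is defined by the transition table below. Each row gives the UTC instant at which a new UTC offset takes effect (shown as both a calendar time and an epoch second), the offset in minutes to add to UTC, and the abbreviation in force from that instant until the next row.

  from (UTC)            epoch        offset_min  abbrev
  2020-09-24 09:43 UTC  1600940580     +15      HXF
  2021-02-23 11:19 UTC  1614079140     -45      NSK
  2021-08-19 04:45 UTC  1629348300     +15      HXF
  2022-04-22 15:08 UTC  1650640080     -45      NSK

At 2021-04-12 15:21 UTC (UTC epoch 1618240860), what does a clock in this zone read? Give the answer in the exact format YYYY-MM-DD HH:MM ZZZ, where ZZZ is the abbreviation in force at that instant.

Query: 2021-04-12 15:21 UTC
Rule 2/4 (NSK, -00:45): 2021-02-23 11:19 UTC ≤ query < 2021-08-19 04:45 UTC
15·60 + 21 - 45 = 876 min
876 = 0·1440 + 876; 876 = 14·60 + 36 → 14:36, same day
→ 2021-04-12 14:36 NSK

2021-04-12 14:36 NSK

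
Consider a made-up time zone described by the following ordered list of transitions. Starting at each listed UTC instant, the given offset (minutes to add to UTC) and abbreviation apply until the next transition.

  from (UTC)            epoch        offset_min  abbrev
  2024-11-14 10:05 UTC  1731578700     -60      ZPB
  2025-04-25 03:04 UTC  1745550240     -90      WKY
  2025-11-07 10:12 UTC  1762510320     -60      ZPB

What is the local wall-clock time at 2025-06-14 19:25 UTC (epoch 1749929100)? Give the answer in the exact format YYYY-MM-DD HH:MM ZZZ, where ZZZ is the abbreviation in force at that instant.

2025-06-14 17:55 WKY

Query: 2025-06-14 19:25 UTC
Rule 2/3 (WKY, -01:30): 2025-04-25 03:04 UTC ≤ query < 2025-11-07 10:12 UTC
19·60 + 25 - 90 = 1075 min
1075 = 0·1440 + 1075; 1075 = 17·60 + 55 → 17:55, same day
→ 2025-06-14 17:55 WKY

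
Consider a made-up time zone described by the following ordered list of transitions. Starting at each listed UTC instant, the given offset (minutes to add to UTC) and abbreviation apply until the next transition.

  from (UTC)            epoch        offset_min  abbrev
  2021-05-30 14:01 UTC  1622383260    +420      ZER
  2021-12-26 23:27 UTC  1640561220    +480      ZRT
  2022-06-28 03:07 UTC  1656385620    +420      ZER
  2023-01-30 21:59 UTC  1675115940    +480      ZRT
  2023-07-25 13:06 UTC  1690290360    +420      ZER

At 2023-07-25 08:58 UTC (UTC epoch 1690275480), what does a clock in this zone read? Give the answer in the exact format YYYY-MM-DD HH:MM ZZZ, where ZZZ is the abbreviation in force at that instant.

Query: 2023-07-25 08:58 UTC
Rule 4/5 (ZRT, +08:00): 2023-01-30 21:59 UTC ≤ query < 2023-07-25 13:06 UTC
8·60 + 58 + 480 = 1018 min
1018 = 0·1440 + 1018; 1018 = 16·60 + 58 → 16:58, same day
→ 2023-07-25 16:58 ZRT

2023-07-25 16:58 ZRT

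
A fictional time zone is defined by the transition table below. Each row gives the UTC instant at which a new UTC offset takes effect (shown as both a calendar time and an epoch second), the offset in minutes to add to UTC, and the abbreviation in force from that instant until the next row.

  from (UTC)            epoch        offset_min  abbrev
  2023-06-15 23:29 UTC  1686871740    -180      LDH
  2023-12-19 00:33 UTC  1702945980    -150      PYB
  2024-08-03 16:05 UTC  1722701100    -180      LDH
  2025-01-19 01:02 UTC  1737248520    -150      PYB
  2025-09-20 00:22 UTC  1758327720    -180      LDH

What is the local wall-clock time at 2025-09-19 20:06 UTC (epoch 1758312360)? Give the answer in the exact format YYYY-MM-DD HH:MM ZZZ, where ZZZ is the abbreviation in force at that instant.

2025-09-19 17:36 PYB

Query: 2025-09-19 20:06 UTC
Rule 4/5 (PYB, -02:30): 2025-01-19 01:02 UTC ≤ query < 2025-09-20 00:22 UTC
20·60 + 6 - 150 = 1056 min
1056 = 0·1440 + 1056; 1056 = 17·60 + 36 → 17:36, same day
→ 2025-09-19 17:36 PYB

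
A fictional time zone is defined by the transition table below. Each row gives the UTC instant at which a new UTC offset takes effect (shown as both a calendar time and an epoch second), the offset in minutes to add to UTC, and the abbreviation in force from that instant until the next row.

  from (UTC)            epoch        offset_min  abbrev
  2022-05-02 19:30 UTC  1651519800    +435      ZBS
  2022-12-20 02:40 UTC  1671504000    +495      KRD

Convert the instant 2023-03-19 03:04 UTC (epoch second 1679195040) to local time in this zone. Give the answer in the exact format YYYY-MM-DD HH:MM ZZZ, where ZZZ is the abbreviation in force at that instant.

2023-03-19 11:19 KRD

Query: 2023-03-19 03:04 UTC
Rule 2/2 (KRD, +08:15): 2022-12-20 02:40 UTC ≤ query < +∞
3·60 + 4 + 495 = 679 min
679 = 0·1440 + 679; 679 = 11·60 + 19 → 11:19, same day
→ 2023-03-19 11:19 KRD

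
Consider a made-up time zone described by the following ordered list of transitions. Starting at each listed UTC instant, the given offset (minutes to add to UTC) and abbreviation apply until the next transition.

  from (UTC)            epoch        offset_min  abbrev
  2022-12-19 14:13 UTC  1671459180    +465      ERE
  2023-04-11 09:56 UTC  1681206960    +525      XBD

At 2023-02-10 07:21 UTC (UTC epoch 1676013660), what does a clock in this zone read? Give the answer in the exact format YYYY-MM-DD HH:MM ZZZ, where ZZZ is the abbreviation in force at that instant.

Query: 2023-02-10 07:21 UTC
Rule 1/2 (ERE, +07:45): 2022-12-19 14:13 UTC ≤ query < 2023-04-11 09:56 UTC
7·60 + 21 + 465 = 906 min
906 = 0·1440 + 906; 906 = 15·60 + 6 → 15:06, same day
→ 2023-02-10 15:06 ERE

2023-02-10 15:06 ERE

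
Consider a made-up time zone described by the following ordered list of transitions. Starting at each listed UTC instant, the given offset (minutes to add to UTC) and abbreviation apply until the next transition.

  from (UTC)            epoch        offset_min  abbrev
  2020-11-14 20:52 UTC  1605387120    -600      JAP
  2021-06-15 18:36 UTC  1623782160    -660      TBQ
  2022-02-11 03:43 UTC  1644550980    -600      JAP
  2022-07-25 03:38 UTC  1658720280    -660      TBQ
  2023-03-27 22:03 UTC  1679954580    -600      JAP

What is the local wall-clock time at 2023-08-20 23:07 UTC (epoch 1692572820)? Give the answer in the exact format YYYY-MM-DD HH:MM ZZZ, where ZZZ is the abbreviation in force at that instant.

Query: 2023-08-20 23:07 UTC
Rule 5/5 (JAP, -10:00): 2023-03-27 22:03 UTC ≤ query < +∞
23·60 + 7 - 600 = 787 min
787 = 0·1440 + 787; 787 = 13·60 + 7 → 13:07, same day
→ 2023-08-20 13:07 JAP

2023-08-20 13:07 JAP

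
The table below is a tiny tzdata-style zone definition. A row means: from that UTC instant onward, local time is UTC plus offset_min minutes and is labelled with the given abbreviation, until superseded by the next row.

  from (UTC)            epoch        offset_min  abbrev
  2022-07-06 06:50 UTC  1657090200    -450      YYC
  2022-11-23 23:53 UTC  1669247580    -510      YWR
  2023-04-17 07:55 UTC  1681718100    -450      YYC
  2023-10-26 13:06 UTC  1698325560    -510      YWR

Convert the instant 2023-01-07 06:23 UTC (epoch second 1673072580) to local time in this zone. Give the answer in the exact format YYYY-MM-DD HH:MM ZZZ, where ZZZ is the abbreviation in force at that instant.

2023-01-06 21:53 YWR

Query: 2023-01-07 06:23 UTC
Rule 2/4 (YWR, -08:30): 2022-11-23 23:53 UTC ≤ query < 2023-04-17 07:55 UTC
6·60 + 23 - 510 = -127 min
-127 = -1·1440 + 1313; 1313 = 21·60 + 53 → 21:53, 2023-01-07 - 1 day = 2023-01-06
→ 2023-01-06 21:53 YWR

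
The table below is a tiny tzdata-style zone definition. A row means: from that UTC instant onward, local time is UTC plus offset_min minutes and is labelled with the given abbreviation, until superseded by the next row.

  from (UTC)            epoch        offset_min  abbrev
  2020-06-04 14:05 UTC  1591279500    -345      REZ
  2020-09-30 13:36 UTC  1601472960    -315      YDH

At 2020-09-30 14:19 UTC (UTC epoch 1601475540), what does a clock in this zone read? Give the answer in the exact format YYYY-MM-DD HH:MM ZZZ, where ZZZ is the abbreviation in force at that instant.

Query: 2020-09-30 14:19 UTC
Rule 2/2 (YDH, -05:15): 2020-09-30 13:36 UTC ≤ query < +∞
14·60 + 19 - 315 = 544 min
544 = 0·1440 + 544; 544 = 9·60 + 4 → 09:04, same day
→ 2020-09-30 09:04 YDH

2020-09-30 09:04 YDH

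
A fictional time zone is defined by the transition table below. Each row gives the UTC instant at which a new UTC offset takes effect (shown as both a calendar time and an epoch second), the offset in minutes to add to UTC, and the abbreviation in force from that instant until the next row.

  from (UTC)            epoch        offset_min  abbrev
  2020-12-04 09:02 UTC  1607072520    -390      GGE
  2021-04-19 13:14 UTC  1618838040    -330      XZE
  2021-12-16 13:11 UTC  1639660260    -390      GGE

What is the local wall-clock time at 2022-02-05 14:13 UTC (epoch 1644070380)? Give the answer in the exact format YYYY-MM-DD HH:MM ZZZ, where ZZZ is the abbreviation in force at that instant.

Query: 2022-02-05 14:13 UTC
Rule 3/3 (GGE, -06:30): 2021-12-16 13:11 UTC ≤ query < +∞
14·60 + 13 - 390 = 463 min
463 = 0·1440 + 463; 463 = 7·60 + 43 → 07:43, same day
→ 2022-02-05 07:43 GGE

2022-02-05 07:43 GGE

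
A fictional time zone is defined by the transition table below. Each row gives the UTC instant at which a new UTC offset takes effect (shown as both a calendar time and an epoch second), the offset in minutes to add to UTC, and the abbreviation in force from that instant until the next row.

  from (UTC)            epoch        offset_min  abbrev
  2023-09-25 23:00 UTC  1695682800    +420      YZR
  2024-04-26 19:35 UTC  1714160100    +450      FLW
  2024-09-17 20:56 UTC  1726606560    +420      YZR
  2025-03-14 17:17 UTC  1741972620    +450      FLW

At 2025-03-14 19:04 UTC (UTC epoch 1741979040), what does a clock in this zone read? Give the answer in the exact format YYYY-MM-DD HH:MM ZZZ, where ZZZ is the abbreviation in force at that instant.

Query: 2025-03-14 19:04 UTC
Rule 4/4 (FLW, +07:30): 2025-03-14 17:17 UTC ≤ query < +∞
19·60 + 4 + 450 = 1594 min
1594 = 1·1440 + 154; 154 = 2·60 + 34 → 02:34, 2025-03-14 + 1 day = 2025-03-15
→ 2025-03-15 02:34 FLW

2025-03-15 02:34 FLW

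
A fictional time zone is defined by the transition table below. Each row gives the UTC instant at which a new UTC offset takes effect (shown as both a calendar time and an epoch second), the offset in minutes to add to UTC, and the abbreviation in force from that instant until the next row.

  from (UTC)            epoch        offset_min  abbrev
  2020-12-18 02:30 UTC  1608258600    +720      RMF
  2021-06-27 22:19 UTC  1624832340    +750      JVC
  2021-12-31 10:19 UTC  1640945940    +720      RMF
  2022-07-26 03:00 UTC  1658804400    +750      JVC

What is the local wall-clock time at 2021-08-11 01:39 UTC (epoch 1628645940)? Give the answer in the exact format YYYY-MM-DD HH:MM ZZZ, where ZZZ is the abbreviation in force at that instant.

Query: 2021-08-11 01:39 UTC
Rule 2/4 (JVC, +12:30): 2021-06-27 22:19 UTC ≤ query < 2021-12-31 10:19 UTC
1·60 + 39 + 750 = 849 min
849 = 0·1440 + 849; 849 = 14·60 + 9 → 14:09, same day
→ 2021-08-11 14:09 JVC

2021-08-11 14:09 JVC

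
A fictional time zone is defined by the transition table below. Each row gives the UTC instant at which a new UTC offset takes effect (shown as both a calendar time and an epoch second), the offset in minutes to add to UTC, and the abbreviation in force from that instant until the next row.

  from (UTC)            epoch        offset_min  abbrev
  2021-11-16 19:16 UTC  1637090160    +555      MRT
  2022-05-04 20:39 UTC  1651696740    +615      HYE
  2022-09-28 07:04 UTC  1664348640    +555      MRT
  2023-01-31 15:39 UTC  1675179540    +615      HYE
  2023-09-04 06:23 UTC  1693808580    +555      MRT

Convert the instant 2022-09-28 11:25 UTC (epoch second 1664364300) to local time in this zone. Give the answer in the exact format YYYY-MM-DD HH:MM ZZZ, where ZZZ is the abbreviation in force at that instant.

Query: 2022-09-28 11:25 UTC
Rule 3/5 (MRT, +09:15): 2022-09-28 07:04 UTC ≤ query < 2023-01-31 15:39 UTC
11·60 + 25 + 555 = 1240 min
1240 = 0·1440 + 1240; 1240 = 20·60 + 40 → 20:40, same day
→ 2022-09-28 20:40 MRT

2022-09-28 20:40 MRT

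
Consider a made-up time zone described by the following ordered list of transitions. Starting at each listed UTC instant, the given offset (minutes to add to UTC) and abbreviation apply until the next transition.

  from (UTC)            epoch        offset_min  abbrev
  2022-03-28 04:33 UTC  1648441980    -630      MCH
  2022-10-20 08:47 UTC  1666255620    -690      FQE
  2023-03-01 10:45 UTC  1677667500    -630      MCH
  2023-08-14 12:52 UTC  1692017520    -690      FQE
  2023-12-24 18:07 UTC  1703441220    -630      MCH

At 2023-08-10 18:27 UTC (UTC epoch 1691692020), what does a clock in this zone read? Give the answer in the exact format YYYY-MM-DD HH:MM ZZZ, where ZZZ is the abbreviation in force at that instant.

2023-08-10 07:57 MCH

Query: 2023-08-10 18:27 UTC
Rule 3/5 (MCH, -10:30): 2023-03-01 10:45 UTC ≤ query < 2023-08-14 12:52 UTC
18·60 + 27 - 630 = 477 min
477 = 0·1440 + 477; 477 = 7·60 + 57 → 07:57, same day
→ 2023-08-10 07:57 MCH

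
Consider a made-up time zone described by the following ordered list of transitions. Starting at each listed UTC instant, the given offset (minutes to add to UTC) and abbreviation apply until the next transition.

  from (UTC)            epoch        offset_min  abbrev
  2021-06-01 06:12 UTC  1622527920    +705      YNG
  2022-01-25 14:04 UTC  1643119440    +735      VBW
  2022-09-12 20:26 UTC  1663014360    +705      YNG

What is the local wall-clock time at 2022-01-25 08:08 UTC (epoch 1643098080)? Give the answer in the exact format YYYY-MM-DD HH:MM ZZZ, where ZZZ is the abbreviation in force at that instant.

2022-01-25 19:53 YNG

Query: 2022-01-25 08:08 UTC
Rule 1/3 (YNG, +11:45): 2021-06-01 06:12 UTC ≤ query < 2022-01-25 14:04 UTC
8·60 + 8 + 705 = 1193 min
1193 = 0·1440 + 1193; 1193 = 19·60 + 53 → 19:53, same day
→ 2022-01-25 19:53 YNG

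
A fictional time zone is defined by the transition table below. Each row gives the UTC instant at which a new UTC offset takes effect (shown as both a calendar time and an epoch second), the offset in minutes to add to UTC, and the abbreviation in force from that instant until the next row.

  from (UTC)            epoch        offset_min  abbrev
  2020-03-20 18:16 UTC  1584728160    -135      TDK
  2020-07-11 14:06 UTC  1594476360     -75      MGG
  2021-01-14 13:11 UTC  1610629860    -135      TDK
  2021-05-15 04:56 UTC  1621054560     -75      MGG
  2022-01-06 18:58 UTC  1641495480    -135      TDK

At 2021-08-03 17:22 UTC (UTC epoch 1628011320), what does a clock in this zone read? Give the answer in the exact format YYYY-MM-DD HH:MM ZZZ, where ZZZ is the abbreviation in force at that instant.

2021-08-03 16:07 MGG

Query: 2021-08-03 17:22 UTC
Rule 4/5 (MGG, -01:15): 2021-05-15 04:56 UTC ≤ query < 2022-01-06 18:58 UTC
17·60 + 22 - 75 = 967 min
967 = 0·1440 + 967; 967 = 16·60 + 7 → 16:07, same day
→ 2021-08-03 16:07 MGG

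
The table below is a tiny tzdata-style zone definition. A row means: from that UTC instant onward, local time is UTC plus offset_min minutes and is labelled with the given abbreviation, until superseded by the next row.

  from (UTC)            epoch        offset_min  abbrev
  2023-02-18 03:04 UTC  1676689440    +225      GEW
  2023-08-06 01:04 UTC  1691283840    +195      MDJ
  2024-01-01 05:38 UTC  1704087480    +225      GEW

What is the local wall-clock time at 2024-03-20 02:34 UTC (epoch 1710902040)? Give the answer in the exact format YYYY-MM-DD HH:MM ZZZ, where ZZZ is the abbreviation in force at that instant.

2024-03-20 06:19 GEW

Query: 2024-03-20 02:34 UTC
Rule 3/3 (GEW, +03:45): 2024-01-01 05:38 UTC ≤ query < +∞
2·60 + 34 + 225 = 379 min
379 = 0·1440 + 379; 379 = 6·60 + 19 → 06:19, same day
→ 2024-03-20 06:19 GEW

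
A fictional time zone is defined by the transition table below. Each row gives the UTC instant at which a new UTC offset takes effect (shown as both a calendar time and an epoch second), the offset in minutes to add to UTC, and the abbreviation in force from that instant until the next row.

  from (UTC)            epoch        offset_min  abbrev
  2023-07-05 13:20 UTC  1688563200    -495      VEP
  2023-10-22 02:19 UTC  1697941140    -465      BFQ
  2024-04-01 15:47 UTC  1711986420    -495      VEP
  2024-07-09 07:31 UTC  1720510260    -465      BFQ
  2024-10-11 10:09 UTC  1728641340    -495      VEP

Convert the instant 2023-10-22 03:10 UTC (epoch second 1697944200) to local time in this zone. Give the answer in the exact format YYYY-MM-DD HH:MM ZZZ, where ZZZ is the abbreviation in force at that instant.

2023-10-21 19:25 BFQ

Query: 2023-10-22 03:10 UTC
Rule 2/5 (BFQ, -07:45): 2023-10-22 02:19 UTC ≤ query < 2024-04-01 15:47 UTC
3·60 + 10 - 465 = -275 min
-275 = -1·1440 + 1165; 1165 = 19·60 + 25 → 19:25, 2023-10-22 - 1 day = 2023-10-21
→ 2023-10-21 19:25 BFQ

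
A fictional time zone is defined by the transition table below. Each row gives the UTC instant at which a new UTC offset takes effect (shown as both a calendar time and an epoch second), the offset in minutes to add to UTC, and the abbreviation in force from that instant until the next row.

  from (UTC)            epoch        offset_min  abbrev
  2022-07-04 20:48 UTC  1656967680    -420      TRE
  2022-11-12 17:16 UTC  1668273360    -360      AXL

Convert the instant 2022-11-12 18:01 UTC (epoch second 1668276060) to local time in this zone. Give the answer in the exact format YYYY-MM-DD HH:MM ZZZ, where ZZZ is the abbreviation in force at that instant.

Query: 2022-11-12 18:01 UTC
Rule 2/2 (AXL, -06:00): 2022-11-12 17:16 UTC ≤ query < +∞
18·60 + 1 - 360 = 721 min
721 = 0·1440 + 721; 721 = 12·60 + 1 → 12:01, same day
→ 2022-11-12 12:01 AXL

2022-11-12 12:01 AXL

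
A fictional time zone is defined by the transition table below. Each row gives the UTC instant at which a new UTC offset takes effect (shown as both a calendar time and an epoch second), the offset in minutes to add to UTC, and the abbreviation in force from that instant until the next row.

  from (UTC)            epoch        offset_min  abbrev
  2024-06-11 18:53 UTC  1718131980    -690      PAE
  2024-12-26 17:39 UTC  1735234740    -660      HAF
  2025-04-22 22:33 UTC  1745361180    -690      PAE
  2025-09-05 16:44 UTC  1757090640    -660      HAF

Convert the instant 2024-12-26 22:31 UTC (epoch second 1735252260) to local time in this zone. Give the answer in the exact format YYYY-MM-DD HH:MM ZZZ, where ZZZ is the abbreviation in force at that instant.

Query: 2024-12-26 22:31 UTC
Rule 2/4 (HAF, -11:00): 2024-12-26 17:39 UTC ≤ query < 2025-04-22 22:33 UTC
22·60 + 31 - 660 = 691 min
691 = 0·1440 + 691; 691 = 11·60 + 31 → 11:31, same day
→ 2024-12-26 11:31 HAF

2024-12-26 11:31 HAF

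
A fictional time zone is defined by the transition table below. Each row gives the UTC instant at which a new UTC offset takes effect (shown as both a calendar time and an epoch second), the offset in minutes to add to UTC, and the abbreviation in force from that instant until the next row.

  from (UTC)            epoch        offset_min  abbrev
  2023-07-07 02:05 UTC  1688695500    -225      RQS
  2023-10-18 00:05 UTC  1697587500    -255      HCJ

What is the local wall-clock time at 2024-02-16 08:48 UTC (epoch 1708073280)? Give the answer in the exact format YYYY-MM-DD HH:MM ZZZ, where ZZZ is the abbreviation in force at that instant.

2024-02-16 04:33 HCJ

Query: 2024-02-16 08:48 UTC
Rule 2/2 (HCJ, -04:15): 2023-10-18 00:05 UTC ≤ query < +∞
8·60 + 48 - 255 = 273 min
273 = 0·1440 + 273; 273 = 4·60 + 33 → 04:33, same day
→ 2024-02-16 04:33 HCJ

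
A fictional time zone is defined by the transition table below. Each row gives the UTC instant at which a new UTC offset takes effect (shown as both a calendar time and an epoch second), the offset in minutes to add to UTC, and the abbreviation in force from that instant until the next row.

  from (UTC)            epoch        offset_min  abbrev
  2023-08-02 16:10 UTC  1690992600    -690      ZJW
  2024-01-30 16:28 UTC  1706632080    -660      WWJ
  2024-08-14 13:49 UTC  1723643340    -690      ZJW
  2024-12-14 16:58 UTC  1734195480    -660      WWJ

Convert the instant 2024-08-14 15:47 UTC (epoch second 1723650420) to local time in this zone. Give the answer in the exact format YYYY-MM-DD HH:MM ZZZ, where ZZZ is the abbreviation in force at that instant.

2024-08-14 04:17 ZJW

Query: 2024-08-14 15:47 UTC
Rule 3/4 (ZJW, -11:30): 2024-08-14 13:49 UTC ≤ query < 2024-12-14 16:58 UTC
15·60 + 47 - 690 = 257 min
257 = 0·1440 + 257; 257 = 4·60 + 17 → 04:17, same day
→ 2024-08-14 04:17 ZJW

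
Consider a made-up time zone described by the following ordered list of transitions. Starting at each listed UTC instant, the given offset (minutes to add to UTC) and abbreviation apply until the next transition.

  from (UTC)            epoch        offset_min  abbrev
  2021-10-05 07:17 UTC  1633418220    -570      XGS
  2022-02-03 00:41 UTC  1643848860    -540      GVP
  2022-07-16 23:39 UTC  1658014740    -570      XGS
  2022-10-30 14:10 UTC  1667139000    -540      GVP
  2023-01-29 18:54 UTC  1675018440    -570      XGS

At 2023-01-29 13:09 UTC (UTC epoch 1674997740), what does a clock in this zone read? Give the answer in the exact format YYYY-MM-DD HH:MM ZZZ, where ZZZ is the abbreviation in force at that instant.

2023-01-29 04:09 GVP

Query: 2023-01-29 13:09 UTC
Rule 4/5 (GVP, -09:00): 2022-10-30 14:10 UTC ≤ query < 2023-01-29 18:54 UTC
13·60 + 9 - 540 = 249 min
249 = 0·1440 + 249; 249 = 4·60 + 9 → 04:09, same day
→ 2023-01-29 04:09 GVP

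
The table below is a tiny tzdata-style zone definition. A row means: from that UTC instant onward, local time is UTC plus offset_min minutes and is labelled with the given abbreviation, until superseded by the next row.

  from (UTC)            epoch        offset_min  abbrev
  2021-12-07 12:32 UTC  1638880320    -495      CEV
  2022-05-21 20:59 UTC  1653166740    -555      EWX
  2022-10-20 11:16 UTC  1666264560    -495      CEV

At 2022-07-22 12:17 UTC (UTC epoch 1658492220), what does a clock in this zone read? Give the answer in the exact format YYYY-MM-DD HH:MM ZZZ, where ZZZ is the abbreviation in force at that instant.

Query: 2022-07-22 12:17 UTC
Rule 2/3 (EWX, -09:15): 2022-05-21 20:59 UTC ≤ query < 2022-10-20 11:16 UTC
12·60 + 17 - 555 = 182 min
182 = 0·1440 + 182; 182 = 3·60 + 2 → 03:02, same day
→ 2022-07-22 03:02 EWX

2022-07-22 03:02 EWX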